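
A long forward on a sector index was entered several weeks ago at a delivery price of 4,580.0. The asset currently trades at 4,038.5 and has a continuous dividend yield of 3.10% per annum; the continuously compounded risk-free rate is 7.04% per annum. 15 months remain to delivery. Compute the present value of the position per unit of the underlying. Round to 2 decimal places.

Current fair forward for the remaining 15 months: F = S·e^((r − q)·T), (r − q) = 0.0704 − 0.0310 = 0.0394
F = 4038.5 · e^(0.0394 × 15/12) = 4038.5 × 1.05048294 = 4242.3754
Value of long forward = (F − K)·e^(−rT) = (4242.3754 − 4580.0) · e^(−0.0704·15/12)
= -337.6246 × 0.91576088 = -309.18

-309.18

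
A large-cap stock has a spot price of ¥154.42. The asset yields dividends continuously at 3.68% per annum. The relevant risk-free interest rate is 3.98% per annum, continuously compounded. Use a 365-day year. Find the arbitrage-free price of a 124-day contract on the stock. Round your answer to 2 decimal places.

¥154.58

F = S·e^((r − q)T) = 154.42 · e^((0.0398 − 0.0368) × 124/365)
= 154.42 · e^0.001019 = 154.42 × 1.001020
F = ¥154.58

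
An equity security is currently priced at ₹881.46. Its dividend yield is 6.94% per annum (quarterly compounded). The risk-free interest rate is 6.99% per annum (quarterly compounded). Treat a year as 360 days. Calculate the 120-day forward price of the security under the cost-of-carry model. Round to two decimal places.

F = S · (1+r/4)^(4T) / (1+q/4)^(4T)
= 881.46 × 1.023368 / 1.023200 = 881.46 × 1.000164
F = ₹881.60

₹881.60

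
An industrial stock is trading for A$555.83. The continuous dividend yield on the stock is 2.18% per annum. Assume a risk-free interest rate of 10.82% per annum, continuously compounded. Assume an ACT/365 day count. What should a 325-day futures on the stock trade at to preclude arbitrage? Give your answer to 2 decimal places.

F = S·e^((r − q)T) = 555.83 · e^((0.1082 − 0.0218) × 325/365)
= 555.83 · e^0.076932 = 555.83 × 1.079969
F = A$600.28

A$600.28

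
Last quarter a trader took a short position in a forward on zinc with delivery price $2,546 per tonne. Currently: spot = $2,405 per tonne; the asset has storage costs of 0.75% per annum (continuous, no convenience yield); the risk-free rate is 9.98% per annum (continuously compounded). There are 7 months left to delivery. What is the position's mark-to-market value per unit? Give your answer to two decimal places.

Current fair forward for the remaining 7 months: F = S·e^((r + u)·T), (r + u) = 0.0998 + 0.0075 = 0.1073
F = 2405 · e^(0.1073 × 7/12) = 2405 × 1.06459204 = 2560.3439
Value of long forward = (F − K)·e^(−rT) = (2560.3439 − 2546) · e^(−0.0998·7/12)
= 14.3439 × 0.94344551 = 13.53
Short position value = −(long value) = -$13.53

-$13.53 per tonne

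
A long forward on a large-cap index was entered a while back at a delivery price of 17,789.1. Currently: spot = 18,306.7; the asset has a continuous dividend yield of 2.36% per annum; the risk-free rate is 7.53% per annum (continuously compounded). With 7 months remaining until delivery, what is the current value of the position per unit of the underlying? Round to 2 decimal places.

1031.78

Current fair forward for the remaining 7 months: F = S·e^((r − q)·T), (r − q) = 0.0753 − 0.0236 = 0.0517
F = 18306.7 · e^(0.0517 × 7/12) = 18306.7 × 1.03061770 = 18867.2090
Value of long forward = (F − K)·e^(−rT) = (18867.2090 − 17789.1) · e^(−0.0753·7/12)
= 1078.1090 × 0.95702573 = 1031.78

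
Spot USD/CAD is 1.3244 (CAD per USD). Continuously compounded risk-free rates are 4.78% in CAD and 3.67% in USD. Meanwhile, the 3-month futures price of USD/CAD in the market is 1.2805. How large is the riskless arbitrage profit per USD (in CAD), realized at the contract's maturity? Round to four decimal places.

0.0476 per USD (in CAD)

Fair futures: F* = S·e^(carry·T), with carry = (r_CAD − r_USD) = 0.0478 − 0.0367 = 0.0111
F* = 1.3244 · e^(0.0111 × 3/12) = 1.3244 · e^0.002775 = 1.3244 × 1.002779 = 1.3281
Market 1.2805 < fair 1.3281: forward underpriced → reverse cash-and-carry (short spot, go long the forward).
At maturity, profit = |F_mkt − F*| = |1.2805 − 1.3281| = 0.0476 per USD (in CAD)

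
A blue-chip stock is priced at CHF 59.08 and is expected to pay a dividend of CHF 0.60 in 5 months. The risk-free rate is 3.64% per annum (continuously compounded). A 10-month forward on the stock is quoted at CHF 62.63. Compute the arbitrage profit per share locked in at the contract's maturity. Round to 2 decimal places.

PV(dividends) I = 0.60·e^(−0.0364·5/12) = 0.5910
Fair forward F* = (S − I)·e^(rT) = (59.08 − 0.5910)·e^0.030333 = 58.4890 × 1.030798 = 60.2903
Market CHF 62.63 > fair 60.2903: forward overpriced → cash-and-carry (borrow at r, buy the stock and collect the dividends, short the forward).
Profit at T = |F_mkt − F*| = |62.63 − 60.2903| = CHF 2.34 per share

CHF 2.34 per share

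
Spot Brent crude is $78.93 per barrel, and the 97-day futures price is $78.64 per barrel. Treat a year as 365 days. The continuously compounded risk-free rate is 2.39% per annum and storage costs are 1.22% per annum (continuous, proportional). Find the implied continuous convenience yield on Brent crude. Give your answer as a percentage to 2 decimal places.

F = S·e^((r+u−y)T) ⇒ (r+u−y) = ln(F/S)/T
ln(78.64/78.93) = -0.003681; /T ⇒ -0.013851
y = r + u − ln(F/S)/T = 0.0239 + 0.0122 + 0.013851 = 0.049951
y = 5.00%

5.00%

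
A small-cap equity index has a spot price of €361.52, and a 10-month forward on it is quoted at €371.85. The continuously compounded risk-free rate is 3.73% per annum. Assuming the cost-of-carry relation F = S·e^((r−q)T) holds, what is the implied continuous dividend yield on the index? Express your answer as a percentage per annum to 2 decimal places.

0.35%

From F = S·e^((r−q)T): (r − q) = ln(F/S)/T
ln(371.85/361.52) = ln(1.028574) = 0.028173
(r − q) = 0.028173 / (10/12) = 0.033808
q = r − ln(F/S)/T = 0.0373 − 0.033808 = 0.003492
q = 0.35%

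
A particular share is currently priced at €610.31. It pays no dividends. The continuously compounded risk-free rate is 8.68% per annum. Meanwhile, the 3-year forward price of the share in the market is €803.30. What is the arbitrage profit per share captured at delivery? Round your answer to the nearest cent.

€11.45 per share

Fair forward: F* = S·e^(carry·T), with carry = r = 0.0868
F* = 610.31 · e^(0.0868 × 3) = 610.31 · e^0.260400 = 610.31 × 1.297449 = €791.8461
Market €803.30 > fair €791.8461: forward overpriced → cash-and-carry (buy spot, short the forward).
At maturity, profit = |F_mkt − F*| = |803.30 − 791.8461| = €11.45 per share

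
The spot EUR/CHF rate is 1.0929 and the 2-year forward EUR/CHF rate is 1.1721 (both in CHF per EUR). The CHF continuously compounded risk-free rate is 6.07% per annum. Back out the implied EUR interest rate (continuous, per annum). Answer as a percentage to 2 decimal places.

2.57%

F = S·e^((r_CHF − r_EUR)T) ⇒ r_EUR = r_CHF − ln(F/S)/T
ln(1.1721/1.0929) = 0.069962; /(2) = 0.034981
r_EUR = 0.0607 − 0.034981 = 0.025719
r_EUR = 2.57%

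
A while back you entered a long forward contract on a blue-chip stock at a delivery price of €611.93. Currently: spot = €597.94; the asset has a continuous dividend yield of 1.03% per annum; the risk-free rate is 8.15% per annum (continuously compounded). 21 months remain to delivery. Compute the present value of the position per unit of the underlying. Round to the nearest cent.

€56.67

Current fair forward for the remaining 21 months: F = S·e^((r − q)·T), (r − q) = 0.0815 − 0.0103 = 0.0712
F = 597.94 · e^(0.0712 × 21/12) = 597.94 × 1.132695 = 677.2836
Value of long forward = (F − K)·e^(−rT) = (677.2836 − 611.93) · e^(−0.0815·21/12)
= 65.3536 × 0.867079 = 56.67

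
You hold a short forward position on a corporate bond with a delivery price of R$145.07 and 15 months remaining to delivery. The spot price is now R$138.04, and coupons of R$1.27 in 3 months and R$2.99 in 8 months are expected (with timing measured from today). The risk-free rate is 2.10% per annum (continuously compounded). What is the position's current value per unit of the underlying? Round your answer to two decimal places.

R$7.48

PV(remaining coupons) I = 1.27·e^(−0.0210·3/12) + 2.99·e^(−0.0210·8/12) = 4.2118
Current forward F = (S − I)·e^(rT) = (138.04 − 4.2118)·e^(0.0210·15/12) = 133.8282 × 1.026598 = 137.3878
Value (long) = (F − K)·e^(−rT) = (137.3878 − 145.07) × 0.974092 = -7.4832
Short position value = −(long value) = R$7.48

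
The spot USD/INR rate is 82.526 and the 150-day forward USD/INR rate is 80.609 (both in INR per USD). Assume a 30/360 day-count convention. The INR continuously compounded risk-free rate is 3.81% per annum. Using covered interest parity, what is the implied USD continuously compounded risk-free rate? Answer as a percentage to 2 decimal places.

9.45%

F = S·e^((r_INR − r_USD)T) ⇒ r_USD = r_INR − ln(F/S)/T
ln(80.609/82.526) = -0.023503; /(150/360) = -0.056407
r_USD = 0.0381 + 0.056407 = 0.094507
r_USD = 9.45%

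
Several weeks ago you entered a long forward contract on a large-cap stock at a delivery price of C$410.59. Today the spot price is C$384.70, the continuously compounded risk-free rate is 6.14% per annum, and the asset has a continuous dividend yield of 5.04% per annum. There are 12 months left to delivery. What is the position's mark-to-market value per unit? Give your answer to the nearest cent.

Current fair forward for the remaining 12 months: F = S·e^((r − q)·T), (r − q) = 0.0614 − 0.0504 = 0.0110
F = 384.70 · e^(0.0110 × 12/12) = 384.70 × 1.011061 = 388.9552
Value of long forward = (F − K)·e^(−rT) = (388.9552 − 410.59) · e^(−0.0614·12/12)
= -21.6348 × 0.940447 = -20.35

-C$20.35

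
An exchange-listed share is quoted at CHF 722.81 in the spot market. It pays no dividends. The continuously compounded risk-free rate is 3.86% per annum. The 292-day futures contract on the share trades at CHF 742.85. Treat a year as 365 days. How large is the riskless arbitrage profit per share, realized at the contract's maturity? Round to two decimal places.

Fair futures: F* = S·e^(carry·T), with carry = r = 0.0386
F* = 722.81 · e^(0.0386 × 292/365) = 722.81 · e^0.030880 = 722.81 × 1.031362 = CHF 745.4788
Market CHF 742.85 < fair CHF 745.4788: forward underpriced → reverse cash-and-carry (short spot, go long the forward).
At maturity, profit = |F_mkt − F*| = |742.85 − 745.4788| = CHF 2.63 per share

CHF 2.63 per share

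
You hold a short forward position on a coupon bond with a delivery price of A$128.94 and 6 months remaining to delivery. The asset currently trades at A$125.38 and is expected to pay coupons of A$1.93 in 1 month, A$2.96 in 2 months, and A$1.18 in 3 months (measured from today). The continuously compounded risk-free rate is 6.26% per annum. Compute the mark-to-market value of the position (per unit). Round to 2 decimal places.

PV(remaining coupons) I = 1.93·e^(−0.0626·1/12) + 2.96·e^(−0.0626·2/12) + 1.18·e^(−0.0626·3/12) = 6.0109
Current forward F = (S − I)·e^(rT) = (125.38 − 6.0109)·e^(0.0626·6/12) = 119.3691 × 1.031795 = 123.1644
Value (long) = (F − K)·e^(−rT) = (123.1644 − 128.94) × 0.969185 = -5.5976
Short position value = −(long value) = A$5.60

A$5.60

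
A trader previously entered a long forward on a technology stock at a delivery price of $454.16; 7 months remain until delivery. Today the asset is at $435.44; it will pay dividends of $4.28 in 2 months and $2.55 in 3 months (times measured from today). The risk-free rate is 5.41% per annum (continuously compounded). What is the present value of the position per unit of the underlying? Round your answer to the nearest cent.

PV(remaining dividends) I = 4.28·e^(−0.0541·2/12) + 2.55·e^(−0.0541·3/12) = 6.7573
Current forward F = (S − I)·e^(rT) = (435.44 − 6.7573)·e^(0.0541·7/12) = 428.6827 × 1.032062 = 442.4271
Value (long) = (F − K)·e^(−rT) = (442.4271 − 454.16) × 0.968934 = -11.3684
Value = -$11.37

-$11.37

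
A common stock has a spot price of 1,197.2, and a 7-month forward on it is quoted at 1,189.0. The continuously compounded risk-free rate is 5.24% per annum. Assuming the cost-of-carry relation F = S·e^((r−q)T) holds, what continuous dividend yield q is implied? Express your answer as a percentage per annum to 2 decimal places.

6.42%

From F = S·e^((r−q)T): (r − q) = ln(F/S)/T
ln(1189.0/1197.2) = ln(0.993151) = -0.006873
(r − q) = -0.006873 / (7/12) = -0.011782
q = r − ln(F/S)/T = 0.0524 + 0.011782 = 0.064182
q = 6.42%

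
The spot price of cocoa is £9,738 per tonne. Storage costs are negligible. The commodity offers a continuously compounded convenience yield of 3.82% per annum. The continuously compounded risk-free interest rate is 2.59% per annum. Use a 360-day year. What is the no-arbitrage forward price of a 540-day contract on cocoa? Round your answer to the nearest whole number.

£9,560 per tonne

Net carry = r + u − y = 0.0259 + 0.0000 − 0.0382 = -0.0123
F = S·e^((r+u−y)T) = 9738 · e^(-0.0123 × 540/360) = 9738 · e^-0.018450
= 9738 × 0.981719 = £9,560 per tonne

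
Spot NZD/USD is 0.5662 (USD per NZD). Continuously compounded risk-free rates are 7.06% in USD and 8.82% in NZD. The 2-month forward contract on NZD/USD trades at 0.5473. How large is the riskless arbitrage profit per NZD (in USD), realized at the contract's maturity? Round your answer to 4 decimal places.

0.0172 per NZD (in USD)

Fair forward: F* = S·e^(carry·T), with carry = (r_USD − r_NZD) = 0.0706 − 0.0882 = -0.0176
F* = 0.5662 · e^(-0.0176 × 2/12) = 0.5662 · e^-0.002933 = 0.5662 × 0.997071 = 0.5645
Market 0.5473 < fair 0.5645: forward underpriced → reverse cash-and-carry (short spot, go long the forward).
At maturity, profit = |F_mkt − F*| = |0.5473 − 0.5645| = 0.0172 per NZD (in USD)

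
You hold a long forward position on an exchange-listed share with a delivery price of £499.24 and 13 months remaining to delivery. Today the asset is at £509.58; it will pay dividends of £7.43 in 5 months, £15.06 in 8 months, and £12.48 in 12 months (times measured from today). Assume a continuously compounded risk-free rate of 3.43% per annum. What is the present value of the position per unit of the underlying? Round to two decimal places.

-£5.55

PV(remaining dividends) I = 7.43·e^(−0.0343·5/12) + 15.06·e^(−0.0343·8/12) + 12.48·e^(−0.0343·12/12) = 34.1033
Current forward F = (S − I)·e^(rT) = (509.58 − 34.1033)·e^(0.0343·13/12) = 475.4767 × 1.037857 = 493.4768
Value (long) = (F − K)·e^(−rT) = (493.4768 − 499.24) × 0.963524 = -5.5530
Value = -£5.55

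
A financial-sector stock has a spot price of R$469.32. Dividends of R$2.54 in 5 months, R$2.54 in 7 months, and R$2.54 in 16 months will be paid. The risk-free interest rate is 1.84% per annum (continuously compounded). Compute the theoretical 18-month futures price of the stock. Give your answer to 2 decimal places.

R$474.73

PV(dividends) I = 2.54·e^(−0.0184·5/12) + 2.54·e^(−0.0184·7/12) + 2.54·e^(−0.0184·16/12)
I = 2.5206 + 2.5129 + 2.4784 = 7.5119
F = (S − I)·e^(rT) = (469.32 − 7.5119) · e^(0.0184·18/12)
= 461.8081 · e^0.027600 = 461.8081 × 1.027984 = R$474.73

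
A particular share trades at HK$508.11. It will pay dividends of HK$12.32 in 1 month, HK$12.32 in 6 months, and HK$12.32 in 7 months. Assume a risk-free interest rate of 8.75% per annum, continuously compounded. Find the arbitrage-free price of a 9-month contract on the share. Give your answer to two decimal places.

PV(dividends) I = 12.32·e^(−0.0875·1/12) + 12.32·e^(−0.0875·6/12) + 12.32·e^(−0.0875·7/12)
I = 12.2305 + 11.7926 + 11.7069 = 35.7300
F = (S − I)·e^(rT) = (508.11 − 35.7300) · e^(0.0875·9/12)
= 472.3800 · e^0.065625 = 472.3800 × 1.067826 = HK$504.42

HK$504.42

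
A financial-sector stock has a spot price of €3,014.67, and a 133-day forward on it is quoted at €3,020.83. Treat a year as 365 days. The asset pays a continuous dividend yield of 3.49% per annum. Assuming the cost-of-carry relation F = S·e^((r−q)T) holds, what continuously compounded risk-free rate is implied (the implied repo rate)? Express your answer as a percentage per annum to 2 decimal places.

4.05%

From F = S·e^((r−q)T): (r − q) = ln(F/S)/T
ln(3020.83/3014.67) = ln(1.002043) = 0.002041
(r − q) = 0.002041 / (133/365) = 0.005601
r = ln(F/S)/T + q = 0.005601 + 0.0349 = 0.040501
r = 4.05%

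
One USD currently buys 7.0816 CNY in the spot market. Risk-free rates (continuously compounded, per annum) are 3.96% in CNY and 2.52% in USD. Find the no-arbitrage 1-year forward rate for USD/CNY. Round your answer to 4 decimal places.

7.1843

F = S·e^((r_CNY − r_USD)T) = 7.0816 · e^((0.0396 − 0.0252) × 12/12)
= 7.0816 · e^0.014400 = 7.0816 × 1.014504
F = 7.1843 CNY per USD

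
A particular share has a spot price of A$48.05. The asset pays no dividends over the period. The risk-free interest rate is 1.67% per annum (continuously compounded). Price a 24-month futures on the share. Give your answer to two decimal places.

F = S·e^(rT) = 48.05 · e^(0.0167 × 24/12)
= 48.05 · e^0.033400 = 48.05 × 1.033964
F = A$49.68

A$49.68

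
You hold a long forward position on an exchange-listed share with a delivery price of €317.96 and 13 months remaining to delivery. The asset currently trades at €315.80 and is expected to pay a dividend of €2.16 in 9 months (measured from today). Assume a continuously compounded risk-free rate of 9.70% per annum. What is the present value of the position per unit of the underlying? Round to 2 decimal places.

PV(remaining dividends) I = 2.16·e^(−0.0970·9/12) = 2.0084
Current forward F = (S − I)·e^(rT) = (315.80 − 2.0084)·e^(0.0970·13/12) = 313.7916 × 1.110803 = 348.5607
Value (long) = (F − K)·e^(−rT) = (348.5607 − 317.96) × 0.900249 = 27.5482
Value = €27.55

€27.55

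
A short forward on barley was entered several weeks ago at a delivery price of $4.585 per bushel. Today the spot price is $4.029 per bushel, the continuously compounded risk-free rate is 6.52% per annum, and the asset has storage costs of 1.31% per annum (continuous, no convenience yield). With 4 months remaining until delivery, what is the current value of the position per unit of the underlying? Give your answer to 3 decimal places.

$0.440 per bushel

Current fair forward for the remaining 4 months: F = S·e^((r + u)·T), (r + u) = 0.0652 + 0.0131 = 0.0783
F = 4.029 · e^(0.0783 × 4/12) = 4.029 × 1.026444 = 4.1355
Value of long forward = (F − K)·e^(−rT) = (4.1355 − 4.585) · e^(−0.0652·4/12)
= -0.4495 × 0.978501 = -0.440
Short position value = −(long value) = $0.440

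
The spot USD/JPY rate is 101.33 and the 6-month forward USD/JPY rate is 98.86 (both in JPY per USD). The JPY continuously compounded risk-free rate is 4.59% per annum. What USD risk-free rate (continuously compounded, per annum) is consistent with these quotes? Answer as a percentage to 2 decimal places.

9.53%

F = S·e^((r_JPY − r_USD)T) ⇒ r_USD = r_JPY − ln(F/S)/T
ln(98.86/101.33) = -0.024678; /(6/12) = -0.049356
r_USD = 0.0459 + 0.049356 = 0.095256
r_USD = 9.53%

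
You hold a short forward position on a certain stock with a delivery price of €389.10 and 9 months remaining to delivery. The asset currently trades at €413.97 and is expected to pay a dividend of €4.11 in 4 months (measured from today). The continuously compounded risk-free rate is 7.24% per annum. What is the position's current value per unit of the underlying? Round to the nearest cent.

PV(remaining dividends) I = 4.11·e^(−0.0724·4/12) = 4.0120
Current forward F = (S − I)·e^(rT) = (413.97 − 4.0120)·e^(0.0724·9/12) = 409.9580 × 1.055801 = 432.8341
Value (long) = (F − K)·e^(−rT) = (432.8341 − 389.10) × 0.947148 = 41.4227
Short position value = −(long value) = -€41.42

-€41.42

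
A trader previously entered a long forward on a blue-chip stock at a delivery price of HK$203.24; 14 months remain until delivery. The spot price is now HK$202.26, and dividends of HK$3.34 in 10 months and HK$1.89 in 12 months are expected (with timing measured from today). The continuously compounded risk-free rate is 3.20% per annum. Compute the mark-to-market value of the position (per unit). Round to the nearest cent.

PV(remaining dividends) I = 3.34·e^(−0.0320·10/12) + 1.89·e^(−0.0320·12/12) = 5.0826
Current forward F = (S − I)·e^(rT) = (202.26 − 5.0826)·e^(0.0320·14/12) = 197.1774 × 1.038039 = 204.6778
Value (long) = (F − K)·e^(−rT) = (204.6778 − 203.24) × 0.963355 = 1.3851
Value = HK$1.39

HK$1.39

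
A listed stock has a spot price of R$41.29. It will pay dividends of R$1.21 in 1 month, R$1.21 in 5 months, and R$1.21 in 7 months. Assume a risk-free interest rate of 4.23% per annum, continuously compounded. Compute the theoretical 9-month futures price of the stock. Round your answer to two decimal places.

R$38.93

PV(dividends) I = 1.21·e^(−0.0423·1/12) + 1.21·e^(−0.0423·5/12) + 1.21·e^(−0.0423·7/12)
I = 1.2057 + 1.1889 + 1.1805 = 3.5751
F = (S − I)·e^(rT) = (41.29 − 3.5751) · e^(0.0423·9/12)
= 37.7149 · e^0.031725 = 37.7149 × 1.032234 = R$38.93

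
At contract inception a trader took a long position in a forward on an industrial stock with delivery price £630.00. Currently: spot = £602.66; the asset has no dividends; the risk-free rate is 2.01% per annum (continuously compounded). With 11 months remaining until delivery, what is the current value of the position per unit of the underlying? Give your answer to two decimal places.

Current fair forward for the remaining 11 months: F = S·e^(r·T), r = 0.0201
F = 602.66 · e^(0.0201 × 11/12) = 602.66 × 1.018596 = 613.8671
Value of long forward = (F − K)·e^(−rT) = (613.8671 − 630.00) · e^(−0.0201·11/12)
= -16.1329 × 0.981744 = -15.84

-£15.84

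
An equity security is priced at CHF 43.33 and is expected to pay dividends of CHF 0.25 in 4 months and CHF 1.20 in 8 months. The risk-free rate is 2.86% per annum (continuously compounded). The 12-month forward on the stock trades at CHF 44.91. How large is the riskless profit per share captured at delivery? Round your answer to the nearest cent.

CHF 1.79 per share

PV(dividends) I = 0.25·e^(−0.0286·4/12) + 1.20·e^(−0.0286·8/12) = 1.4250
Fair forward F* = (S − I)·e^(rT) = (43.33 − 1.4250)·e^0.028600 = 41.9050 × 1.029013 = 43.1208
Market CHF 44.91 > fair 43.1208: forward overpriced → cash-and-carry (borrow at r, buy the stock and collect the dividends, short the forward).
Profit at T = |F_mkt − F*| = |44.91 − 43.1208| = CHF 1.79 per share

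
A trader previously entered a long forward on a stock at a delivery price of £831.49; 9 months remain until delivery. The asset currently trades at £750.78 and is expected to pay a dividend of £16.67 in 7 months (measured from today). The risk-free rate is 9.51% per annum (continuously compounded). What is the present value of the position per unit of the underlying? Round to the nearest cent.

PV(remaining dividends) I = 16.67·e^(−0.0951·7/12) = 15.7704
Current forward F = (S − I)·e^(rT) = (750.78 − 15.7704)·e^(0.0951·9/12) = 735.0096 × 1.073930 = 789.3489
Value (long) = (F − K)·e^(−rT) = (789.3489 − 831.49) × 0.931159 = -39.2401
Value = -£39.24

-£39.24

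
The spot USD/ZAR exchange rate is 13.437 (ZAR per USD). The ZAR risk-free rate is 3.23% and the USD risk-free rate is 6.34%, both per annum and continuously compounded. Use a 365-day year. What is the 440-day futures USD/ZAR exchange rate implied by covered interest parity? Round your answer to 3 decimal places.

F = S·e^((r_ZAR − r_USD)T) = 13.437 · e^((0.0323 − 0.0634) × 440/365)
= 13.437 · e^-0.037490 = 13.437 × 0.963204
F = 12.943 ZAR per USD

12.943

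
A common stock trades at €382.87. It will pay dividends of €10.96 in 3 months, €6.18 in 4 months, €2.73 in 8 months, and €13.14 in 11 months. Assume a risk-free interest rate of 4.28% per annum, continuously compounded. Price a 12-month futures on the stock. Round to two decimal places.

PV(dividends) I = 10.96·e^(−0.0428·3/12) + 6.18·e^(−0.0428·4/12) + 2.73·e^(−0.0428·8/12) + 13.14·e^(−0.0428·11/12)
I = 10.8434 + 6.0925 + 2.6532 + 12.6345 = 32.2236
F = (S − I)·e^(rT) = (382.87 − 32.2236) · e^(0.0428·12/12)
= 350.6464 · e^0.042800 = 350.6464 × 1.043729 = €365.98

€365.98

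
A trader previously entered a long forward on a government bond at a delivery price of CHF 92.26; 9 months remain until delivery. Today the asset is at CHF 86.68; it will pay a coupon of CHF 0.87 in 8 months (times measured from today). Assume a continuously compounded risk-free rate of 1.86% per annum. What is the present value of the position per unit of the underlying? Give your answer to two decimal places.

-CHF 5.16

PV(remaining coupons) I = 0.87·e^(−0.0186·8/12) = 0.8593
Current forward F = (S − I)·e^(rT) = (86.68 − 0.8593)·e^(0.0186·9/12) = 85.8207 × 1.014048 = 87.0263
Value (long) = (F − K)·e^(−rT) = (87.0263 − 92.26) × 0.986147 = -5.1612
Value = -CHF 5.16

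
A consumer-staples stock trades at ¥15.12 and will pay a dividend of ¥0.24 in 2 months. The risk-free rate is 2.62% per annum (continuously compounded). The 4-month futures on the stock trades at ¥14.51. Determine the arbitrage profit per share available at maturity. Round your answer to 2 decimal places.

¥0.50 per share

PV(dividends) I = 0.24·e^(−0.0262·2/12) = 0.2390
Fair futures F* = (S − I)·e^(rT) = (15.12 − 0.2390)·e^0.008733 = 14.8810 × 1.008771 = 15.0115
Market ¥14.51 < fair 15.0115: forward underpriced → reverse cash-and-carry (short the stock, invest proceeds at r, pay the dividends, go long the forward).
Profit at T = |F_mkt − F*| = |14.51 − 15.0115| = ¥0.50 per share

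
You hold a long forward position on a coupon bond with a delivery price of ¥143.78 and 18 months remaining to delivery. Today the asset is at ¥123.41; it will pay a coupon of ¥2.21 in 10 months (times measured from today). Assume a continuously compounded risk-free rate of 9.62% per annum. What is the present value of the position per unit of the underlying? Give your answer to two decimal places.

PV(remaining coupons) I = 2.21·e^(−0.0962·10/12) = 2.0397
Current forward F = (S − I)·e^(rT) = (123.41 − 2.0397)·e^(0.0962·18/12) = 121.3703 × 1.155231 = 140.2107
Value (long) = (F − K)·e^(−rT) = (140.2107 − 143.78) × 0.865628 = -3.0897
Value = -¥3.09

-¥3.09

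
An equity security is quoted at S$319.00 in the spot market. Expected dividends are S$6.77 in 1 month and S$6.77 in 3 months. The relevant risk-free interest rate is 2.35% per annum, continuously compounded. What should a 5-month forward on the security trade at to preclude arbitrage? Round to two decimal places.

S$308.52

PV(dividends) I = 6.77·e^(−0.0235·1/12) + 6.77·e^(−0.0235·3/12)
I = 6.7568 + 6.7303 = 13.4871
F = (S − I)·e^(rT) = (319.00 − 13.4871) · e^(0.0235·5/12)
= 305.5129 · e^0.009792 = 305.5129 × 1.009840 = S$308.52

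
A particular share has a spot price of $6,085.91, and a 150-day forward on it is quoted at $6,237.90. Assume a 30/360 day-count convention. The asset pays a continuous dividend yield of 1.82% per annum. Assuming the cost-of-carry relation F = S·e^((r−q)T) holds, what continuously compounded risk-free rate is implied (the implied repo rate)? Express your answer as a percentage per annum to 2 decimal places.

From F = S·e^((r−q)T): (r − q) = ln(F/S)/T
ln(6237.90/6085.91) = ln(1.024974) = 0.024667
(r − q) = 0.024667 / (150/360) = 0.059201
r = ln(F/S)/T + q = 0.059201 + 0.0182 = 0.077401
r = 7.74%

7.74%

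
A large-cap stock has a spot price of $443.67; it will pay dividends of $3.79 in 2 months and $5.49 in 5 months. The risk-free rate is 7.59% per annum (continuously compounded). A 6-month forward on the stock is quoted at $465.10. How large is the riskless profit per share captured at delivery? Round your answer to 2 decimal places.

PV(dividends) I = 3.79·e^(−0.0759·2/12) + 5.49·e^(−0.0759·5/12) = 9.0615
Fair forward F* = (S − I)·e^(rT) = (443.67 − 9.0615)·e^0.037950 = 434.6085 × 1.038679 = 451.4187
Market $465.10 > fair 451.4187: forward overpriced → cash-and-carry (borrow at r, buy the stock and collect the dividends, short the forward).
Profit at T = |F_mkt − F*| = |465.10 − 451.4187| = $13.68 per share

$13.68 per share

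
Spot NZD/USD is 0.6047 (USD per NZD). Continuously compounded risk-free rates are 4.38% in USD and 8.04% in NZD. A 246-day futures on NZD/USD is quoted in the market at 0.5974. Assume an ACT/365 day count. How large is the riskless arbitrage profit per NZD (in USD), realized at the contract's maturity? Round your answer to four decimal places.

0.0074 per NZD (in USD)

Fair futures: F* = S·e^(carry·T), with carry = (r_USD − r_NZD) = 0.0438 − 0.0804 = -0.0366
F* = 0.6047 · e^(-0.0366 × 246/365) = 0.6047 · e^-0.024667 = 0.6047 × 0.975635 = 0.5900
Market 0.5974 > fair 0.5900: forward overpriced → cash-and-carry (buy spot, short the forward).
At maturity, profit = |F_mkt − F*| = |0.5974 − 0.5900| = 0.0074 per NZD (in USD)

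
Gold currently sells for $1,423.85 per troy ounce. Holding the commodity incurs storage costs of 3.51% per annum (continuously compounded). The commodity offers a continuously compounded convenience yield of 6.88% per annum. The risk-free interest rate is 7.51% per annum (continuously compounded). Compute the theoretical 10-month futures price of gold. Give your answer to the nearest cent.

Net carry = r + u − y = 0.0751 + 0.0351 − 0.0688 = 0.0414
F = S·e^((r+u−y)T) = 1423.85 · e^(0.0414 × 10/12) = 1423.85 · e^0.03450000
= 1423.85 × 1.03510203 = $1,473.83 per troy ounce

$1,473.83 per troy ounce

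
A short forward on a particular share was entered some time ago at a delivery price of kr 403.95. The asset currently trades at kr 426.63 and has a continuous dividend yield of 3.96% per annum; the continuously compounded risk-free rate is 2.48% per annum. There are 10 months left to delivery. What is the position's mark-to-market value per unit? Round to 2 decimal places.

-kr 17.09

Current fair forward for the remaining 10 months: F = S·e^((r − q)·T), (r − q) = 0.0248 − 0.0396 = -0.0148
F = 426.63 · e^(-0.0148 × 10/12) = 426.63 × 0.987742 = 421.4004
Value of long forward = (F − K)·e^(−rT) = (421.4004 − 403.95) · e^(−0.0248·10/12)
= 17.4504 × 0.979545 = 17.09
Short position value = −(long value) = -kr 17.09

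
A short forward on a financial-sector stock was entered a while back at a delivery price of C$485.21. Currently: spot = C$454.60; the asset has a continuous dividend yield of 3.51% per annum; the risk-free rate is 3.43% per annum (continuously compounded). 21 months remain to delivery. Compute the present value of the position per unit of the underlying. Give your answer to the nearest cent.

C$29.43

Current fair forward for the remaining 21 months: F = S·e^((r − q)·T), (r − q) = 0.0343 − 0.0351 = -0.0008
F = 454.60 · e^(-0.0008 × 21/12) = 454.60 × 0.998601 = 453.9640
Value of long forward = (F − K)·e^(−rT) = (453.9640 − 485.21) · e^(−0.0343·21/12)
= -31.2460 × 0.941741 = -29.43
Short position value = −(long value) = C$29.43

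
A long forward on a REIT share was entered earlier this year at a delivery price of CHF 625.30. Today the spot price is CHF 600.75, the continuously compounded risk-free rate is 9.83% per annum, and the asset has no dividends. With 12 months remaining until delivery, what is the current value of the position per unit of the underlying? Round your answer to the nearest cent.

CHF 33.99

Current fair forward for the remaining 12 months: F = S·e^(r·T), r = 0.0983
F = 600.75 · e^(0.0983 × 12/12) = 600.75 × 1.103294 = 662.8039
Value of long forward = (F − K)·e^(−rT) = (662.8039 − 625.30) · e^(−0.0983·12/12)
= 37.5039 × 0.906377 = 33.99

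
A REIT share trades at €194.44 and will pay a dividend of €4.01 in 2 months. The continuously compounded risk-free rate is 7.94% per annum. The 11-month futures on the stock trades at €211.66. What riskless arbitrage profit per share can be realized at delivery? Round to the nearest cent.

€6.80 per share

PV(dividends) I = 4.01·e^(−0.0794·2/12) = 3.9573
Fair futures F* = (S − I)·e^(rT) = (194.44 − 3.9573)·e^0.072783 = 190.4827 × 1.075497 = 204.8636
Market €211.66 > fair 204.8636: forward overpriced → cash-and-carry (borrow at r, buy the stock and collect the dividends, short the forward).
Profit at T = |F_mkt − F*| = |211.66 − 204.8636| = €6.80 per share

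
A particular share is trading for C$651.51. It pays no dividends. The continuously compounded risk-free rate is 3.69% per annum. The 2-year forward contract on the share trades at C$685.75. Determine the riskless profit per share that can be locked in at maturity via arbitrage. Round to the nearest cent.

C$15.66 per share

Fair forward: F* = S·e^(carry·T), with carry = r = 0.0369
F* = 651.51 · e^(0.0369 × 2) = 651.51 · e^0.073800 = 651.51 × 1.076591 = C$701.4098
Market C$685.75 < fair C$701.4098: forward underpriced → reverse cash-and-carry (short spot, go long the forward).
At maturity, profit = |F_mkt − F*| = |685.75 − 701.4098| = C$15.66 per share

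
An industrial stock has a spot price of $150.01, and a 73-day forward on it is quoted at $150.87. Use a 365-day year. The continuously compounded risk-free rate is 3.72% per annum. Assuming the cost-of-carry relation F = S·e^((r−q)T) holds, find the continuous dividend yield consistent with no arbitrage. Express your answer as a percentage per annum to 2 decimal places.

0.86%

From F = S·e^((r−q)T): (r − q) = ln(F/S)/T
ln(150.87/150.01) = ln(1.005733) = 0.005717
(r − q) = 0.005717 / (73/365) = 0.028585
q = r − ln(F/S)/T = 0.0372 − 0.028585 = 0.008615
q = 0.86%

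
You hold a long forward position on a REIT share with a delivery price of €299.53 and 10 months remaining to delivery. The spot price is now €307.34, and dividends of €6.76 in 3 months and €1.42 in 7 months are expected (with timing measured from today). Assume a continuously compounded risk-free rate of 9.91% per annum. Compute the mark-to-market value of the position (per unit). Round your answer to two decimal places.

PV(remaining dividends) I = 6.76·e^(−0.0991·3/12) + 1.42·e^(−0.0991·7/12) = 7.9348
Current forward F = (S − I)·e^(rT) = (307.34 − 7.9348)·e^(0.0991·10/12) = 299.4052 × 1.086089 = 325.1807
Value (long) = (F − K)·e^(−rT) = (325.1807 − 299.53) × 0.920735 = 23.6175
Value = €23.62

€23.62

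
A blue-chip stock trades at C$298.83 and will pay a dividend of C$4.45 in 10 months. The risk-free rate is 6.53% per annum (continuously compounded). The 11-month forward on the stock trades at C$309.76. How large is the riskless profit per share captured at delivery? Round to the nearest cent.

C$3.03 per share

PV(dividends) I = 4.45·e^(−0.0653·10/12) = 4.2143
Fair forward F* = (S − I)·e^(rT) = (298.83 − 4.2143)·e^0.059858 = 294.6157 × 1.061686 = 312.7894
Market C$309.76 < fair 312.7894: forward underpriced → reverse cash-and-carry (short the stock, invest proceeds at r, pay the dividends, go long the forward).
Profit at T = |F_mkt − F*| = |309.76 − 312.7894| = C$3.03 per share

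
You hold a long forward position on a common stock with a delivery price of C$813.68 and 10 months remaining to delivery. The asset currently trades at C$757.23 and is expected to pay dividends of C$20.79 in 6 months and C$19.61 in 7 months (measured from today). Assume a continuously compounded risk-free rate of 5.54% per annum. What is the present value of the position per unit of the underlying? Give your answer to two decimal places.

-C$58.95

PV(remaining dividends) I = 20.79·e^(−0.0554·6/12) + 19.61·e^(−0.0554·7/12) = 39.2084
Current forward F = (S − I)·e^(rT) = (757.23 − 39.2084)·e^(0.0554·10/12) = 718.0216 × 1.047249 = 751.9474
Value (long) = (F − K)·e^(−rT) = (751.9474 − 813.68) × 0.954883 = -58.9474
Value = -C$58.95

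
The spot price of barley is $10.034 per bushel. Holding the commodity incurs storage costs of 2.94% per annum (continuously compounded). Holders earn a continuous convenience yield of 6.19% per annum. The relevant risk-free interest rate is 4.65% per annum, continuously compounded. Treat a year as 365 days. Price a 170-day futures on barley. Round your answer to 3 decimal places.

$10.100 per bushel

Net carry = r + u − y = 0.0465 + 0.0294 − 0.0619 = 0.0140
F = S·e^((r+u−y)T) = 10.034 · e^(0.0140 × 170/365) = 10.034 · e^0.006521
= 10.034 × 1.006542 = $10.100 per bushel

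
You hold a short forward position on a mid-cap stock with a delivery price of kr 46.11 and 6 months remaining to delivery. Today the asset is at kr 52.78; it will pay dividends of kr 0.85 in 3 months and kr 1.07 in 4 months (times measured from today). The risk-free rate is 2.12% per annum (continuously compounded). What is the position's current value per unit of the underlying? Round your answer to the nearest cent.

-kr 5.25

PV(remaining dividends) I = 0.85·e^(−0.0212·3/12) + 1.07·e^(−0.0212·4/12) = 1.9080
Current forward F = (S − I)·e^(rT) = (52.78 − 1.9080)·e^(0.0212·6/12) = 50.8720 × 1.010656 = 51.4141
Value (long) = (F − K)·e^(−rT) = (51.4141 − 46.11) × 0.989456 = 5.2482
Short position value = −(long value) = -kr 5.25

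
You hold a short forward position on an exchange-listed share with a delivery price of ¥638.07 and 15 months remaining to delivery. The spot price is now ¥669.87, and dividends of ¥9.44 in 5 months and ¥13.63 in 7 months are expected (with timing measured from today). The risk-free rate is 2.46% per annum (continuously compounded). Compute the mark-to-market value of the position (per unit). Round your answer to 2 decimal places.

PV(remaining dividends) I = 9.44·e^(−0.0246·5/12) + 13.63·e^(−0.0246·7/12) = 22.7795
Current forward F = (S − I)·e^(rT) = (669.87 − 22.7795)·e^(0.0246·15/12) = 647.0905 × 1.031228 = 667.2978
Value (long) = (F − K)·e^(−rT) = (667.2978 − 638.07) × 0.969718 = 28.3427
Short position value = −(long value) = -¥28.34

-¥28.34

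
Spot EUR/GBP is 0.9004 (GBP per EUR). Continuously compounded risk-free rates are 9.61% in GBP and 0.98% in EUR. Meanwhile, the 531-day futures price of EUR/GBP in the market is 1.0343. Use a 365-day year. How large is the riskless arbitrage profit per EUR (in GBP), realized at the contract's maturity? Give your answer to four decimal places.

0.0135 per EUR (in GBP)

Fair futures: F* = S·e^(carry·T), with carry = (r_GBP − r_EUR) = 0.0961 − 0.0098 = 0.0863
F* = 0.9004 · e^(0.0863 × 531/365) = 0.9004 · e^0.125549 = 0.9004 × 1.133771 = 1.0208
Market 1.0343 > fair 1.0208: forward overpriced → cash-and-carry (buy spot, short the forward).
At maturity, profit = |F_mkt − F*| = |1.0343 − 1.0208| = 0.0135 per EUR (in GBP)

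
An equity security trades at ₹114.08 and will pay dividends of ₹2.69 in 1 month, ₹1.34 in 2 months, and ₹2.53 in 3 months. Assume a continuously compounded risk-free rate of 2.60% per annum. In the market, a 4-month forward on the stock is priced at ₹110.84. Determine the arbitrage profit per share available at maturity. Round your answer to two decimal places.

PV(dividends) I = 2.69·e^(−0.0260·1/12) + 1.34·e^(−0.0260·2/12) + 2.53·e^(−0.0260·3/12) = 6.5320
Fair forward F* = (S − I)·e^(rT) = (114.08 − 6.5320)·e^0.008667 = 107.5480 × 1.008705 = 108.4842
Market ₹110.84 > fair 108.4842: forward overpriced → cash-and-carry (borrow at r, buy the stock and collect the dividends, short the forward).
Profit at T = |F_mkt − F*| = |110.84 − 108.4842| = ₹2.36 per share

₹2.36 per share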